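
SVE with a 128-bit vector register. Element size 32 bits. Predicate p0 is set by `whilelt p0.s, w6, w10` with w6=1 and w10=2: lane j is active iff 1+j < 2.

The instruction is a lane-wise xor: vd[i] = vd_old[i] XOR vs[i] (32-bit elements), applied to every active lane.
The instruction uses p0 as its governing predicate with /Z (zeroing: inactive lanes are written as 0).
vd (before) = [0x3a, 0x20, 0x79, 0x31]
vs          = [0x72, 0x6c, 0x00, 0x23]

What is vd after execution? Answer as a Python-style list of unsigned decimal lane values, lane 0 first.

lane count: 128 div 32 = 4
whilelt: lane j active iff 1+j < 2 → j < 1 → 1 active
vd[0] xor(0x3a,0x72) -> 0x48
vd[1] tail/zero -> 0x00
vd[2] tail/zero -> 0x00
vd[3] tail/zero -> 0x00

vd = [72, 0, 0, 0]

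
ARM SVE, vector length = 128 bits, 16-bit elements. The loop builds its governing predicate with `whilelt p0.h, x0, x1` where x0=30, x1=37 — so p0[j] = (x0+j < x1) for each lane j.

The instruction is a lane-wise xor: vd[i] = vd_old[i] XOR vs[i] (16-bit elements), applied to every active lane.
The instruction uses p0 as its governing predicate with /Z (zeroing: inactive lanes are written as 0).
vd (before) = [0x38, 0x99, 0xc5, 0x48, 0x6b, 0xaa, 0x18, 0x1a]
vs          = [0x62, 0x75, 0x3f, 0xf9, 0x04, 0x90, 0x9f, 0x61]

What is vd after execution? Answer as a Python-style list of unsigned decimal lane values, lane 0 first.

vd = [90, 236, 250, 177, 111, 58, 135, 0]

register lanes = 128/16 = 8
active while 30+j < 37, i.e. j ∈ [0,7) capped at 8 ⇒ 7
vd[0] xor(0x38,0x62) -> 0x5a
vd[1] xor(0x99,0x75) -> 0xec
vd[2] xor(0xc5,0x3f) -> 0xfa
vd[3] xor(0x48,0xf9) -> 0xb1
vd[4] xor(0x6b,0x04) -> 0x6f
vd[5] xor(0xaa,0x90) -> 0x3a
vd[6] xor(0x18,0x9f) -> 0x87
vd[7] tail/zero -> 0x00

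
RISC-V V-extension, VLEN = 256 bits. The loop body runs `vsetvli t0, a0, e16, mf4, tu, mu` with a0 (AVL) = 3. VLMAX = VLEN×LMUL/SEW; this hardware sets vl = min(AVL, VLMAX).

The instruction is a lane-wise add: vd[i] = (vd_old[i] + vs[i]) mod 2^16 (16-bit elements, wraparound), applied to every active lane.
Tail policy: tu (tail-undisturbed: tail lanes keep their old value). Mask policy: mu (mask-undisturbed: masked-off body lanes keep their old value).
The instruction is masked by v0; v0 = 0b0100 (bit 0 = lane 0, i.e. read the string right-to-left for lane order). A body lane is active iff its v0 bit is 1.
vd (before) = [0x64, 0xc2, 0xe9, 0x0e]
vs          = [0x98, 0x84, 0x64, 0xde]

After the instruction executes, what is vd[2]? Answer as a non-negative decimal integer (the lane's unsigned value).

VLMAX = VLEN×LMUL/SEW = 256×1/4/16 = 4
vl = min(AVL, VLMAX) = min(3, 4) = 3
vd[0] mask-off/keep -> 0x64
vd[1] mask-off/keep -> 0xc2
vd[2] add(0xe9,0x64) -> 0x14d
vd[3] tail/keep -> 0x0e

vd[2] = 333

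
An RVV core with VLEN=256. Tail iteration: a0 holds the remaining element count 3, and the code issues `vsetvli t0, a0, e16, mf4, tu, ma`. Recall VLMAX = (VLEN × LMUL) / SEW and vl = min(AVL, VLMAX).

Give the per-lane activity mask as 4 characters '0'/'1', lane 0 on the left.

predicate = 1110

VLMAX = (256 × 1/4) / 16 = 4 lanes
vl = min(AVL, VLMAX) = min(3, 4) = 3
bits (lane 0 leftmost): 1110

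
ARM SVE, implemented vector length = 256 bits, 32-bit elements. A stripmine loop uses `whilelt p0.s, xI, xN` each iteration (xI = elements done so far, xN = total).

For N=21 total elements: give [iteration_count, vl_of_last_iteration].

256-bit reg / 32-bit elem → 8 lanes
iterations = ceil(21/8) = 3; final-pass vl = 5

[iterations, last_vl] = [3, 5]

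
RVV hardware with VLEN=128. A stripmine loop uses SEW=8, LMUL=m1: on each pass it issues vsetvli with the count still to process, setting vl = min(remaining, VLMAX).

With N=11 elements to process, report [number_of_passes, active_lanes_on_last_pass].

VLMAX = (128 × 1) / 8 = 16 lanes
11 elements at 16/iter → 1 passes, remainder 11 on the last

[iterations, last_vl] = [1, 11]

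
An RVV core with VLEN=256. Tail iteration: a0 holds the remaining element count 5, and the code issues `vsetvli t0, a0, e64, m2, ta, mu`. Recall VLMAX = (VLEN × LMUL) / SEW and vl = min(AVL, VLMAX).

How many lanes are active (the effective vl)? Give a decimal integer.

VLMAX = VLEN×LMUL/SEW = 256×2/64 = 8
AVL=5 ≤ VLMAX=8, so vl = 5

vl = 5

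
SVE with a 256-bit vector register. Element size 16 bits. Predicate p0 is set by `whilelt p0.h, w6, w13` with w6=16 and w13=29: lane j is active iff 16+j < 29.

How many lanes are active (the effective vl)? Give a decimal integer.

vl = 13

register lanes = 256/16 = 16
p0[j] = (16+j < 29); true for j=0..12 → 13 lanes set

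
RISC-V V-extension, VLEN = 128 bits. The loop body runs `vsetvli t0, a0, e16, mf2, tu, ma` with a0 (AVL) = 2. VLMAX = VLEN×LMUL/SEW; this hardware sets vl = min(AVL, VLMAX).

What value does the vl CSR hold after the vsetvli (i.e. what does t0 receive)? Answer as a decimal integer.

VLMAX = (128 × 1/2) / 16 = 4 lanes
vl ← min(2, 4) = 2

vl = 2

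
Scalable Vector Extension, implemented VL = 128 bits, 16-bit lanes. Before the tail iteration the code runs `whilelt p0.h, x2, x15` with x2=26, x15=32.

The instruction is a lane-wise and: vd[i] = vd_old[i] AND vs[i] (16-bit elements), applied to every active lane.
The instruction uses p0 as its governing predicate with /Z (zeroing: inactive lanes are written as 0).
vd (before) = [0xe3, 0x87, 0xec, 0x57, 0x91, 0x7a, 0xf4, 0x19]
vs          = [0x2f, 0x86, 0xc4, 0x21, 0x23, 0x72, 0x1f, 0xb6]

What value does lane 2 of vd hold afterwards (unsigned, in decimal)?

vd[2] = 196

lane count: 128 div 16 = 8
p0[j] = (26+j < 32); true for j=0..5 → 6 lanes set
[0] and(0xe3,0x2f) = 0x23
[1] and(0x87,0x86) = 0x86
[2] and(0xec,0xc4) = 0xc4
[3] and(0x57,0x21) = 0x01
[4] and(0x91,0x23) = 0x01
[5] and(0x7a,0x72) = 0x72
[6] tail/zero = 0x00
[7] tail/zero = 0x00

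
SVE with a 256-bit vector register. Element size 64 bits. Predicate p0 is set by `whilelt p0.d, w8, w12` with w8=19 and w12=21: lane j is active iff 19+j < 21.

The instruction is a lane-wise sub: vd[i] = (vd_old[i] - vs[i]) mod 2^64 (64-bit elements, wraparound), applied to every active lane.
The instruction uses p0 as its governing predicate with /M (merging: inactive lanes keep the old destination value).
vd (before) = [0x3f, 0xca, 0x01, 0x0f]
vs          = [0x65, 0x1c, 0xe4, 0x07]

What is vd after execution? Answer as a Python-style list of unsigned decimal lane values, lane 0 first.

vd = [18446744073709551578, 174, 1, 15]

register lanes = 256/64 = 4
active while 19+j < 21, i.e. j ∈ [0,2) capped at 4 ⇒ 2
[0] sub(0x3f,0x65) = 0xffffffffffffffda
[1] sub(0xca,0x1c) = 0xae
[2] tail/keep = 0x01
[3] tail/keep = 0x0f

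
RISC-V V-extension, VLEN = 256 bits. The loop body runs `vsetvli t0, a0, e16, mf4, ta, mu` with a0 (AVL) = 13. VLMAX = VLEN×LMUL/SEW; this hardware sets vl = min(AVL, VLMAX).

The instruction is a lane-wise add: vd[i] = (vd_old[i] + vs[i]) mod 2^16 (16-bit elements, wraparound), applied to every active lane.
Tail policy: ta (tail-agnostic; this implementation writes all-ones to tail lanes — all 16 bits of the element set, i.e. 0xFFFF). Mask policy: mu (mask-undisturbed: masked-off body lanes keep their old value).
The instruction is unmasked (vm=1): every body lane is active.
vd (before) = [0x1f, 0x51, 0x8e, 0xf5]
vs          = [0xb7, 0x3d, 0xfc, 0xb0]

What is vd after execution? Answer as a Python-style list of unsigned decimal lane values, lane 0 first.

vd = [214, 142, 394, 421]

VLMAX = VLEN×LMUL/SEW = 256×1/4/16 = 4
vl ← min(13, 4) = 4
[0] add(0x1f,0xb7) = 0xd6
[1] add(0x51,0x3d) = 0x8e
[2] add(0x8e,0xfc) = 0x18a
[3] add(0xf5,0xb0) = 0x1a5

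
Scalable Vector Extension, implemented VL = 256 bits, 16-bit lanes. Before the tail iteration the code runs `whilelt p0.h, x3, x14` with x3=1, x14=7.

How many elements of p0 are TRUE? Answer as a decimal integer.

register lanes = 256/16 = 16
p0[j] = (1+j < 7); true for j=0..5 → 6 lanes set

vl = 6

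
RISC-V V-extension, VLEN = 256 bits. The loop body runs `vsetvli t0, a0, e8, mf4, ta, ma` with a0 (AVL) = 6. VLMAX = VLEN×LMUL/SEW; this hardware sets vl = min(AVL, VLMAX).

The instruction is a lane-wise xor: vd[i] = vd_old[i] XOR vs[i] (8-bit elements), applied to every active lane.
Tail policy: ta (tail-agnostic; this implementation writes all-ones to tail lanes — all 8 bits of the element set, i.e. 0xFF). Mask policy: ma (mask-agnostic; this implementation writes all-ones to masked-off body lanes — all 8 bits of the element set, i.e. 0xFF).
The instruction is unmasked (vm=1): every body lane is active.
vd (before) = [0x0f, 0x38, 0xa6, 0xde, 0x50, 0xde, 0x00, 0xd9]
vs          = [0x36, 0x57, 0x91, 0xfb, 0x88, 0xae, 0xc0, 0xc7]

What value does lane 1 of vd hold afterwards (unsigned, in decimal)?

vd[1] = 111

VLMAX = (256 × 1/4) / 8 = 8 lanes
vl = min(AVL, VLMAX) = min(6, 8) = 6
vd[0] xor(0x0f,0x36) -> 0x39
vd[1] xor(0x38,0x57) -> 0x6f
vd[2] xor(0xa6,0x91) -> 0x37
vd[3] xor(0xde,0xfb) -> 0x25
vd[4] xor(0x50,0x88) -> 0xd8
vd[5] xor(0xde,0xae) -> 0x70
vd[6] tail/ones -> 0xff
vd[7] tail/ones -> 0xff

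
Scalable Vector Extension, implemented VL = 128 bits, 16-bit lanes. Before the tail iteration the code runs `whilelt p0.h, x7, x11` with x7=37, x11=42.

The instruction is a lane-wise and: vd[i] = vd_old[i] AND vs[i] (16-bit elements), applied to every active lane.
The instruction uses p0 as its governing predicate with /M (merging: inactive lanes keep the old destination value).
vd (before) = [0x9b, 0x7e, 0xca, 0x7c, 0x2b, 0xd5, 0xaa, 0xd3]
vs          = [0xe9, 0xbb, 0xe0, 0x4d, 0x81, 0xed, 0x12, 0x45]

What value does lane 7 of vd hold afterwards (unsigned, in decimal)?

lane count: 128 div 16 = 8
active while 37+j < 42, i.e. j ∈ [0,5) capped at 8 ⇒ 5
lane  0: and(0x9b,0xe9) ⇒ 0x89
lane  1: and(0x7e,0xbb) ⇒ 0x3a
lane  2: and(0xca,0xe0) ⇒ 0xc0
lane  3: and(0x7c,0x4d) ⇒ 0x4c
lane  4: and(0x2b,0x81) ⇒ 0x01
lane  5: tail/keep ⇒ 0xd5
lane  6: tail/keep ⇒ 0xaa
lane  7: tail/keep ⇒ 0xd3

vd[7] = 211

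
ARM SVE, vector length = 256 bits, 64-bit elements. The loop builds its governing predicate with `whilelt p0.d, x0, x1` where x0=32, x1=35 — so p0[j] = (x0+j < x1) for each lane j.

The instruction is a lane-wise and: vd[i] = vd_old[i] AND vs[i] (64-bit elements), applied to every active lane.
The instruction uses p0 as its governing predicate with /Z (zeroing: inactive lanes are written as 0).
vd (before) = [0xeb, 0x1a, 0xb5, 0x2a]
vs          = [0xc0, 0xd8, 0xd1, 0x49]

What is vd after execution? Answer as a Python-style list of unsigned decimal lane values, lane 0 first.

vd = [192, 24, 145, 0]

lane count: 256 div 64 = 4
p0[j] = (32+j < 35); true for j=0..2 → 3 lanes set
[0] and(0xeb,0xc0) = 0xc0
[1] and(0x1a,0xd8) = 0x18
[2] and(0xb5,0xd1) = 0x91
[3] tail/zero = 0x00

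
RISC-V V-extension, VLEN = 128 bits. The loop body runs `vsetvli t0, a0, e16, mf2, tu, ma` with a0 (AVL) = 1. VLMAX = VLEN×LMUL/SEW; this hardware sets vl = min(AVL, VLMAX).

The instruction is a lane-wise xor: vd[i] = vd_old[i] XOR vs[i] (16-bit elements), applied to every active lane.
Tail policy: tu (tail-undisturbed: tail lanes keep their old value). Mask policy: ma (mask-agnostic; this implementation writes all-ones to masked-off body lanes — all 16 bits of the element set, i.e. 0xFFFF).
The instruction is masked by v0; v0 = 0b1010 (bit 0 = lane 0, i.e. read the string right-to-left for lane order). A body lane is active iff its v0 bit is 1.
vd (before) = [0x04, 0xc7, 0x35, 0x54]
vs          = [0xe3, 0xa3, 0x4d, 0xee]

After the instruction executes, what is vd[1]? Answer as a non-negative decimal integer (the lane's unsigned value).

VLMAX = VLEN×LMUL/SEW = 128×1/2/16 = 4
vl ← min(1, 4) = 1
lane  0: mask-off/ones ⇒ 0xffff
lane  1: tail/keep ⇒ 0xc7
lane  2: tail/keep ⇒ 0x35
lane  3: tail/keep ⇒ 0x54

vd[1] = 199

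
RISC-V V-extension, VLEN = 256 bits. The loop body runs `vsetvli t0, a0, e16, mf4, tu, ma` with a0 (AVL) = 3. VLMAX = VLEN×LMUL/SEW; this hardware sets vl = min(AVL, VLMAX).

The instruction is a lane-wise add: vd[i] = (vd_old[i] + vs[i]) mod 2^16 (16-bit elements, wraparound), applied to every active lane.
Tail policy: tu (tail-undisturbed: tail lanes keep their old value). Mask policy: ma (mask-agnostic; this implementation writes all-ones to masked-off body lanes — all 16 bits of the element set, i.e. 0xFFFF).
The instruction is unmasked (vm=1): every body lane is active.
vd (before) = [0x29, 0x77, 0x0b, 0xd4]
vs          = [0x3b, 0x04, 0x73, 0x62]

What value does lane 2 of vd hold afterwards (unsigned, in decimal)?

vd[2] = 126

lanes per group: 256·1/4/16 = 4
AVL=3 ≤ VLMAX=4, so vl = 3
vd[0] add(0x29,0x3b) -> 0x64
vd[1] add(0x77,0x04) -> 0x7b
vd[2] add(0x0b,0x73) -> 0x7e
vd[3] tail/keep -> 0xd4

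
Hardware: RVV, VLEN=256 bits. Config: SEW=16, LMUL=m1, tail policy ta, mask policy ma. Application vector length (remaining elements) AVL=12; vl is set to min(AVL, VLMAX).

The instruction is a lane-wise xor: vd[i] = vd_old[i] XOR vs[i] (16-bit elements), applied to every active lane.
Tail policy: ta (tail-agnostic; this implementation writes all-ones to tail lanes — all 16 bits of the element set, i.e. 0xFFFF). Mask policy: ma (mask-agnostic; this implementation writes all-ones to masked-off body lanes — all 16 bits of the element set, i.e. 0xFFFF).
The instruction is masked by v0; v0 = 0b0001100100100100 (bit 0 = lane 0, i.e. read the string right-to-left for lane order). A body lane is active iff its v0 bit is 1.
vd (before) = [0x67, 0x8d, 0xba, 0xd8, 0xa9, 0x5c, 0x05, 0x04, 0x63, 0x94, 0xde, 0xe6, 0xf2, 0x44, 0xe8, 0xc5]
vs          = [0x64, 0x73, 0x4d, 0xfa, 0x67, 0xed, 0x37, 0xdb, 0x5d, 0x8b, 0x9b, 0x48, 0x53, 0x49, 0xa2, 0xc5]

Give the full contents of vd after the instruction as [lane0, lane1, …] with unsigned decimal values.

vd = [65535, 65535, 247, 65535, 65535, 177, 65535, 65535, 62, 65535, 65535, 174, 65535, 65535, 65535, 65535]

VLMAX = VLEN×LMUL/SEW = 256×1/16 = 16
AVL=12 ≤ VLMAX=16, so vl = 12
  i=0: mask-off/ones → 65535
  i=1: mask-off/ones → 65535
  i=2: xor(0xba,0x4d) → 247
  i=3: mask-off/ones → 65535
  i=4: mask-off/ones → 65535
  i=5: xor(0x5c,0xed) → 177
  i=6: mask-off/ones → 65535
  i=7: mask-off/ones → 65535
  i=8: xor(0x63,0x5d) → 62
  i=9: mask-off/ones → 65535
  i=10: mask-off/ones → 65535
  i=11: xor(0xe6,0x48) → 174
  i=12: tail/ones → 65535
  i=13: tail/ones → 65535
  i=14: tail/ones → 65535
  i=15: tail/ones → 65535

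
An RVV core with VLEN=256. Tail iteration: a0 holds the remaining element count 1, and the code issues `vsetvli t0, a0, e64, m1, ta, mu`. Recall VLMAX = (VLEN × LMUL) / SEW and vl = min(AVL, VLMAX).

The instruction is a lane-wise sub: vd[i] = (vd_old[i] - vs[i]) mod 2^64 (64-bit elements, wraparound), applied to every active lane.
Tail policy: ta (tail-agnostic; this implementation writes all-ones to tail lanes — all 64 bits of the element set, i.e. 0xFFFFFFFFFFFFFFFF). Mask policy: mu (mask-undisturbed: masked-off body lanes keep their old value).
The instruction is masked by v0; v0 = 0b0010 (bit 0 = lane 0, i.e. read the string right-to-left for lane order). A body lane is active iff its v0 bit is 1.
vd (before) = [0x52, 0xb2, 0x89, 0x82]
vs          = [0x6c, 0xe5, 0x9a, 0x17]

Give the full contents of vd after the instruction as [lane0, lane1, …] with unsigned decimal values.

VLMAX = VLEN×LMUL/SEW = 256×1/64 = 4
AVL=1 ≤ VLMAX=4, so vl = 1
[0] mask-off/keep = 0x52
[1] tail/ones = 0xffffffffffffffff
[2] tail/ones = 0xffffffffffffffff
[3] tail/ones = 0xffffffffffffffff

vd = [82, 18446744073709551615, 18446744073709551615, 18446744073709551615]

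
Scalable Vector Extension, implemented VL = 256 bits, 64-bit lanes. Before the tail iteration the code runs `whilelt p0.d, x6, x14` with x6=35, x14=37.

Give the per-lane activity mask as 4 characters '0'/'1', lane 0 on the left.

predicate = 1100

256-bit reg / 64-bit elem → 4 lanes
whilelt: lane j active iff 35+j < 37 → j < 2 → 2 active
bits (lane 0 leftmost): 1100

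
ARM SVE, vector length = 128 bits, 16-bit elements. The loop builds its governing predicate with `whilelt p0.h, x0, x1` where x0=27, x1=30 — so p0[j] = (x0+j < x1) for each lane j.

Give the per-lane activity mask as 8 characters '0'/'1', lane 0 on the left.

register lanes = 128/16 = 8
p0[j] = (27+j < 30); true for j=0..2 → 3 lanes set
bits (lane 0 leftmost): 11100000

predicate = 11100000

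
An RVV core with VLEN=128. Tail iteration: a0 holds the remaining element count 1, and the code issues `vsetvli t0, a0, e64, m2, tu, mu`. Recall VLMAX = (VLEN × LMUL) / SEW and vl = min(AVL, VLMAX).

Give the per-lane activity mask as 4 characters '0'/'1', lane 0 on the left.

VLMAX = VLEN×LMUL/SEW = 128×2/64 = 4
vl ← min(1, 4) = 1
bits (lane 0 leftmost): 1000

predicate = 1000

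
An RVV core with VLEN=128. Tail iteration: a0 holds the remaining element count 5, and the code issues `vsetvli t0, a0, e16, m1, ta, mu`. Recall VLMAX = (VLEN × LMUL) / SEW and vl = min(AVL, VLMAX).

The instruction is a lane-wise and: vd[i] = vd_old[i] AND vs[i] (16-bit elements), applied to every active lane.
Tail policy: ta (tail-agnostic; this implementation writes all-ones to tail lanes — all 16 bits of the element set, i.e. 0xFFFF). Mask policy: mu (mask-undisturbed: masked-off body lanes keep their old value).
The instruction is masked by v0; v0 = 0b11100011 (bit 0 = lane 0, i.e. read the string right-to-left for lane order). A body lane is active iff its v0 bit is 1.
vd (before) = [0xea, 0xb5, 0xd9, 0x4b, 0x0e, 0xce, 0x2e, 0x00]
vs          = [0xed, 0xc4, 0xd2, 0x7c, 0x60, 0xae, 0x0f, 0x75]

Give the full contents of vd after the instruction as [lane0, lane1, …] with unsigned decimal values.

VLMAX = VLEN×LMUL/SEW = 128×1/16 = 8
vl ← min(5, 8) = 5
lane  0: and(0xea,0xed) ⇒ 0xe8
lane  1: and(0xb5,0xc4) ⇒ 0x84
lane  2: mask-off/keep ⇒ 0xd9
lane  3: mask-off/keep ⇒ 0x4b
lane  4: mask-off/keep ⇒ 0x0e
lane  5: tail/ones ⇒ 0xffff
lane  6: tail/ones ⇒ 0xffff
lane  7: tail/ones ⇒ 0xffff

vd = [232, 132, 217, 75, 14, 65535, 65535, 65535]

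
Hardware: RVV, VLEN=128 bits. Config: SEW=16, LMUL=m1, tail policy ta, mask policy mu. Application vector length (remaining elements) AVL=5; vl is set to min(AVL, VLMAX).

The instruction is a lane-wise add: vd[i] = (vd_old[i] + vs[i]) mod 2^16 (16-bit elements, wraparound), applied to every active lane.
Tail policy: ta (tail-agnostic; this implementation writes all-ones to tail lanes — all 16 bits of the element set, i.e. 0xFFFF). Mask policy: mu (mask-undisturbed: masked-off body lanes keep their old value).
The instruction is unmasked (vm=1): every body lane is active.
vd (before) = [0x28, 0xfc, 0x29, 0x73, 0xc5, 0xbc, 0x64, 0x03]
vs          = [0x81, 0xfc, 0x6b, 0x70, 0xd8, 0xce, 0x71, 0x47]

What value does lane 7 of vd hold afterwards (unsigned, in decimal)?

vd[7] = 65535

VLMAX = (128 × 1) / 16 = 8 lanes
vl = min(AVL, VLMAX) = min(5, 8) = 5
  i=0: add(0x28,0x81) → 169
  i=1: add(0xfc,0xfc) → 504
  i=2: add(0x29,0x6b) → 148
  i=3: add(0x73,0x70) → 227
  i=4: add(0xc5,0xd8) → 413
  i=5: tail/ones → 65535
  i=6: tail/ones → 65535
  i=7: tail/ones → 65535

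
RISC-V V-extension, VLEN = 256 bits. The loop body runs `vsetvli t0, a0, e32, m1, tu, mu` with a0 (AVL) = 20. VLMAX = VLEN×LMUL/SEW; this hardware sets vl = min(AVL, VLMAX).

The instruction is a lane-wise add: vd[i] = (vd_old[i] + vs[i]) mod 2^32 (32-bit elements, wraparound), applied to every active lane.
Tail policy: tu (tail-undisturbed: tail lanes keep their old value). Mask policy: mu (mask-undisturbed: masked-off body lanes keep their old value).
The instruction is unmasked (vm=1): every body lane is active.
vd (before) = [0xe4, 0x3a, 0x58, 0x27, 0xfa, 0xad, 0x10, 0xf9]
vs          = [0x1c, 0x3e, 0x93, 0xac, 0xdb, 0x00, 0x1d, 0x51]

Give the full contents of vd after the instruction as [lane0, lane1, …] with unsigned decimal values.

vd = [256, 120, 235, 211, 469, 173, 45, 330]

VLMAX = VLEN×LMUL/SEW = 256×1/32 = 8
vl = min(AVL, VLMAX) = min(20, 8) = 8
lane  0: add(0xe4,0x1c) ⇒ 0x100
lane  1: add(0x3a,0x3e) ⇒ 0x78
lane  2: add(0x58,0x93) ⇒ 0xeb
lane  3: add(0x27,0xac) ⇒ 0xd3
lane  4: add(0xfa,0xdb) ⇒ 0x1d5
lane  5: add(0xad,0x00) ⇒ 0xad
lane  6: add(0x10,0x1d) ⇒ 0x2d
lane  7: add(0xf9,0x51) ⇒ 0x14a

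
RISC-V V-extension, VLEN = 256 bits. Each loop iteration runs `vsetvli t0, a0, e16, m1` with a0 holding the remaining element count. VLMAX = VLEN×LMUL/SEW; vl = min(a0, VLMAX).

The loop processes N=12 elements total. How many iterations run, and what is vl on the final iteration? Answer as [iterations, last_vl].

lanes per group: 256·1/16 = 16
iterations = ceil(12/16) = 1; final-pass vl = 12

[iterations, last_vl] = [1, 12]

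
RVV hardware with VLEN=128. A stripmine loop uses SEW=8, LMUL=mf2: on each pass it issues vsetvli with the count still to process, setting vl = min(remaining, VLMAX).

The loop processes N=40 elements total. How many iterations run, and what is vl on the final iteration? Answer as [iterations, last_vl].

[iterations, last_vl] = [5, 8]

VLMAX = (128 × 1/2) / 8 = 8 lanes
iterations = ceil(40/8) = 5; final-pass vl = 8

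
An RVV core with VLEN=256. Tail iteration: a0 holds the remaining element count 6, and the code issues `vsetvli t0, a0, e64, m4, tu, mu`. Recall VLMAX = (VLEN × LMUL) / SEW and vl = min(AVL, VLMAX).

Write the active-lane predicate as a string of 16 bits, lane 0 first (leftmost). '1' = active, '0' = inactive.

predicate = 1111110000000000

VLMAX = (256 × 4) / 64 = 16 lanes
vl = min(AVL, VLMAX) = min(6, 16) = 6
bits (lane 0 leftmost): 1111110000000000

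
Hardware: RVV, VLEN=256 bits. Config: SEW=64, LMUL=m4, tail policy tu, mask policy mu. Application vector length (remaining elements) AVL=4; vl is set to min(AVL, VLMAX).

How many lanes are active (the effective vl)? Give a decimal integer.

lanes per group: 256·4/64 = 16
vl ← min(4, 16) = 4

vl = 4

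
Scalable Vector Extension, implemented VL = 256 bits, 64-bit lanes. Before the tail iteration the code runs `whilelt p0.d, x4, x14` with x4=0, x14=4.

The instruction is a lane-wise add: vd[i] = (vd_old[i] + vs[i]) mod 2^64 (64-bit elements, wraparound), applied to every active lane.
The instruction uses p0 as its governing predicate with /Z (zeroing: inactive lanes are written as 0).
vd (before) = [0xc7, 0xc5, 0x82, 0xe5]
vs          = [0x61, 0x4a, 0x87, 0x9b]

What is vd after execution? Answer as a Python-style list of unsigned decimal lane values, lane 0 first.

lane count: 256 div 64 = 4
active while 0+j < 4, i.e. j ∈ [0,4) capped at 4 ⇒ 4
lane  0: add(0xc7,0x61) ⇒ 0x128
lane  1: add(0xc5,0x4a) ⇒ 0x10f
lane  2: add(0x82,0x87) ⇒ 0x109
lane  3: add(0xe5,0x9b) ⇒ 0x180

vd = [296, 271, 265, 384]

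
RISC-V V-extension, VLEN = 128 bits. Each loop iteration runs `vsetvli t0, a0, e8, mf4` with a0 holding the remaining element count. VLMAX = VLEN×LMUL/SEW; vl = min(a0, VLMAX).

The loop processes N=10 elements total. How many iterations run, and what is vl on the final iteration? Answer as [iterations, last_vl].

[iterations, last_vl] = [3, 2]

VLMAX = VLEN×LMUL/SEW = 128×1/4/8 = 4
10 elements at 4/iter → 3 passes, remainder 2 on the last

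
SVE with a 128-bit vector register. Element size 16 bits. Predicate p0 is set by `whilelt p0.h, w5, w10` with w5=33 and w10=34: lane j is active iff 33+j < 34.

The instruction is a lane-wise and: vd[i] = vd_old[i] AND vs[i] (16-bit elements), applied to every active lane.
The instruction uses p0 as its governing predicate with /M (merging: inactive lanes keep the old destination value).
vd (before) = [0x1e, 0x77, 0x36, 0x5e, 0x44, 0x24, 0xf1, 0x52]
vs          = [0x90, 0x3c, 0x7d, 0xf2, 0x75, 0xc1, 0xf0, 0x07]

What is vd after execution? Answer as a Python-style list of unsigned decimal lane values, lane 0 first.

vd = [16, 119, 54, 94, 68, 36, 241, 82]

lane count: 128 div 16 = 8
whilelt: lane j active iff 33+j < 34 → j < 1 → 1 active
  i=0: and(0x1e,0x90) → 16
  i=1: tail/keep → 119
  i=2: tail/keep → 54
  i=3: tail/keep → 94
  i=4: tail/keep → 68
  i=5: tail/keep → 36
  i=6: tail/keep → 241
  i=7: tail/keep → 82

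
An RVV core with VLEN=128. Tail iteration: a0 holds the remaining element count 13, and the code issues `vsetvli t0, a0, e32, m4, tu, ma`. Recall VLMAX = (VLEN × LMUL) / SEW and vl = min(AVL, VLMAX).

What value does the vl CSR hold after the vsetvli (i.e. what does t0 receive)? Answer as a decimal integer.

VLMAX = (128 × 4) / 32 = 16 lanes
vl = min(AVL, VLMAX) = min(13, 16) = 13

vl = 13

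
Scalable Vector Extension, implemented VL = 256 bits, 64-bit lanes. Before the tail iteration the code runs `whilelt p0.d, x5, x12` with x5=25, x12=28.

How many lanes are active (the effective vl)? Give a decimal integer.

256-bit reg / 64-bit elem → 4 lanes
whilelt: lane j active iff 25+j < 28 → j < 3 → 3 active

vl = 3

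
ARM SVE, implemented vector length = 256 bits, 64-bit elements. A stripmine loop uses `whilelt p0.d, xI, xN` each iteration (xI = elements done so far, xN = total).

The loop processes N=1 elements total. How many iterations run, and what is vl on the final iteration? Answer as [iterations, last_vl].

[iterations, last_vl] = [1, 1]

lane count: 256 div 64 = 4
N=1: ⌈1/4⌉ = 1 iters; last vl = 1 − 0×4 = 1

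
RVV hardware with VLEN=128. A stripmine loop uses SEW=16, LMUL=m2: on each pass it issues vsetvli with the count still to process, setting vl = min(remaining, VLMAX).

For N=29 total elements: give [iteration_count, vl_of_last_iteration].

lanes per group: 128·2/16 = 16
29 elements at 16/iter → 2 passes, remainder 13 on the last

[iterations, last_vl] = [2, 13]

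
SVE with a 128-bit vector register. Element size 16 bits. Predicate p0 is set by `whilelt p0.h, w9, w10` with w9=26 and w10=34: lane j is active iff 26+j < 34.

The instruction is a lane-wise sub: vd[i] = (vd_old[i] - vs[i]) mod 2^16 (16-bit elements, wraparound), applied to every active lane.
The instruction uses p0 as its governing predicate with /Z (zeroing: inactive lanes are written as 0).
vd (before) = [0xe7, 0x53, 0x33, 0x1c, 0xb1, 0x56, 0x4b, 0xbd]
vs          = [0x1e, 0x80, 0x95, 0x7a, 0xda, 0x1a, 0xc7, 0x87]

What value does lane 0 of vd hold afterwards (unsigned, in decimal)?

register lanes = 128/16 = 8
active while 26+j < 34, i.e. j ∈ [0,8) capped at 8 ⇒ 8
  i=0: sub(0xe7,0x1e) → 201
  i=1: sub(0x53,0x80) → 65491
  i=2: sub(0x33,0x95) → 65438
  i=3: sub(0x1c,0x7a) → 65442
  i=4: sub(0xb1,0xda) → 65495
  i=5: sub(0x56,0x1a) → 60
  i=6: sub(0x4b,0xc7) → 65412
  i=7: sub(0xbd,0x87) → 54

vd[0] = 201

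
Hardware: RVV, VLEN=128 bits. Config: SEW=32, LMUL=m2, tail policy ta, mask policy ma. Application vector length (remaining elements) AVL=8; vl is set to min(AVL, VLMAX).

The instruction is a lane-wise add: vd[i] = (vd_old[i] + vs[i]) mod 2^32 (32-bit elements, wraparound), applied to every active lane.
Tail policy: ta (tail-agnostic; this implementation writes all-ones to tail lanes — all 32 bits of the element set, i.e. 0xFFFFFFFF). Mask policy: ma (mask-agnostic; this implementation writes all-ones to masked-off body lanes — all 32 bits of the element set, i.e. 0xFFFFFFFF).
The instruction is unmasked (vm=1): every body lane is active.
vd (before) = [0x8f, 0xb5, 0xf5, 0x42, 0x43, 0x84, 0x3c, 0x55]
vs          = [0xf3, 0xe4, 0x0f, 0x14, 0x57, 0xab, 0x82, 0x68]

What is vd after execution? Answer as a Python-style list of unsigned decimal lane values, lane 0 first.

vd = [386, 409, 260, 86, 154, 303, 190, 189]

VLMAX = VLEN×LMUL/SEW = 128×2/32 = 8
AVL=8 ≤ VLMAX=8, so vl = 8
[0] add(0x8f,0xf3) = 0x182
[1] add(0xb5,0xe4) = 0x199
[2] add(0xf5,0x0f) = 0x104
[3] add(0x42,0x14) = 0x56
[4] add(0x43,0x57) = 0x9a
[5] add(0x84,0xab) = 0x12f
[6] add(0x3c,0x82) = 0xbe
[7] add(0x55,0x68) = 0xbd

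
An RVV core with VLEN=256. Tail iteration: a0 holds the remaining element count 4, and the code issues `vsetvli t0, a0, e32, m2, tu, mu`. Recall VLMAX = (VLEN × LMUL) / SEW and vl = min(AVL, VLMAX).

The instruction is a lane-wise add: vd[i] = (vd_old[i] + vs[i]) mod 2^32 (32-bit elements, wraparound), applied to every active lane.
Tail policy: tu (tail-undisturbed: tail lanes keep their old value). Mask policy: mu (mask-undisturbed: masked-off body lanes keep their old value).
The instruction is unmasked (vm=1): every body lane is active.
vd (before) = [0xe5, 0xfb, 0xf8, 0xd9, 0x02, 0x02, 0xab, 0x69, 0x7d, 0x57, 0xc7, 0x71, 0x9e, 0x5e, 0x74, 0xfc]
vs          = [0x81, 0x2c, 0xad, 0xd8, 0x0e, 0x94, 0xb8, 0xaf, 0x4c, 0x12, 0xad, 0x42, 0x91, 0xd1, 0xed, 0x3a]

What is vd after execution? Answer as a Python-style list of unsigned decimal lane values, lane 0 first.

vd = [358, 295, 421, 433, 2, 2, 171, 105, 125, 87, 199, 113, 158, 94, 116, 252]

lanes per group: 256·2/32 = 16
AVL=4 ≤ VLMAX=16, so vl = 4
lane  0: add(0xe5,0x81) ⇒ 0x166
lane  1: add(0xfb,0x2c) ⇒ 0x127
lane  2: add(0xf8,0xad) ⇒ 0x1a5
lane  3: add(0xd9,0xd8) ⇒ 0x1b1
lane  4: tail/keep ⇒ 0x02
lane  5: tail/keep ⇒ 0x02
lane  6: tail/keep ⇒ 0xab
lane  7: tail/keep ⇒ 0x69
lane  8: tail/keep ⇒ 0x7d
lane  9: tail/keep ⇒ 0x57
lane 10: tail/keep ⇒ 0xc7
lane 11: tail/keep ⇒ 0x71
lane 12: tail/keep ⇒ 0x9e
lane 13: tail/keep ⇒ 0x5e
lane 14: tail/keep ⇒ 0x74
lane 15: tail/keep ⇒ 0xfc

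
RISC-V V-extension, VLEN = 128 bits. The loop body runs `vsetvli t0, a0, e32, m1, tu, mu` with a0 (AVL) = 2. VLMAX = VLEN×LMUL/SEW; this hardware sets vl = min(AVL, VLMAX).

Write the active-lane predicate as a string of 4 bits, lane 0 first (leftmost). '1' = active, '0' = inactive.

predicate = 1100

VLMAX = (128 × 1) / 32 = 4 lanes
vl ← min(2, 4) = 2
bits (lane 0 leftmost): 1100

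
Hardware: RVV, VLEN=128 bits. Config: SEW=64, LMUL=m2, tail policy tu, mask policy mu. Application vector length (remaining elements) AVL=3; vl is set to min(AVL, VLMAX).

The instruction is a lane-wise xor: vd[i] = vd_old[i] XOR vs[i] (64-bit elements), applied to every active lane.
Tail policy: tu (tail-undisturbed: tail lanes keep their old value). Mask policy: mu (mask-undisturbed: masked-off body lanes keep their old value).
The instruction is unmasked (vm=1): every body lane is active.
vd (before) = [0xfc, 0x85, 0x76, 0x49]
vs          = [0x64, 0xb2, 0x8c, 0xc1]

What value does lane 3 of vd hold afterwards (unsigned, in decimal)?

vd[3] = 73

VLMAX = VLEN×LMUL/SEW = 128×2/64 = 4
vl ← min(3, 4) = 3
vd[0] xor(0xfc,0x64) -> 0x98
vd[1] xor(0x85,0xb2) -> 0x37
vd[2] xor(0x76,0x8c) -> 0xfa
vd[3] tail/keep -> 0x49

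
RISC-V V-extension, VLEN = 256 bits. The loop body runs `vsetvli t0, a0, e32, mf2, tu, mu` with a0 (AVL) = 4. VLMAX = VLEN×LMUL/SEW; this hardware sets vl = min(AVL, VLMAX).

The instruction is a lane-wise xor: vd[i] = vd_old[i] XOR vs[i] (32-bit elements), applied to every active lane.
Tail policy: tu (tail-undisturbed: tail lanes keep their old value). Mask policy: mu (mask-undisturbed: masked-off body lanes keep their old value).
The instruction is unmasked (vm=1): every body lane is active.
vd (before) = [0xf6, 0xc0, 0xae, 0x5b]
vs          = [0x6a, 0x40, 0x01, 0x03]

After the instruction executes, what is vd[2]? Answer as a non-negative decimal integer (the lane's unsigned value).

vd[2] = 175

VLMAX = (256 × 1/2) / 32 = 4 lanes
vl ← min(4, 4) = 4
[0] xor(0xf6,0x6a) = 0x9c
[1] xor(0xc0,0x40) = 0x80
[2] xor(0xae,0x01) = 0xaf
[3] xor(0x5b,0x03) = 0x58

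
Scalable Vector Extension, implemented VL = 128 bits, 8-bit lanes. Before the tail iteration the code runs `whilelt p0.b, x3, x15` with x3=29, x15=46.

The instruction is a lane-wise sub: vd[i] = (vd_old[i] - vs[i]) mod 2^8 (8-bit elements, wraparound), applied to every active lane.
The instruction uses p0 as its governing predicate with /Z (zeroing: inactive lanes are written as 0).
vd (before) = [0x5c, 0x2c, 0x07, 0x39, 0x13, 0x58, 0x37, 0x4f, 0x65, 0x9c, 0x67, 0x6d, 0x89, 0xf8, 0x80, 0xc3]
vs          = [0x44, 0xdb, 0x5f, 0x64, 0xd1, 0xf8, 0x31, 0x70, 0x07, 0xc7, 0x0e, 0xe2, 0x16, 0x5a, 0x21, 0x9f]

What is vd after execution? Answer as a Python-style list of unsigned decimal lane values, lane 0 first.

register lanes = 128/8 = 16
active while 29+j < 46, i.e. j ∈ [0,17) capped at 16 ⇒ 16
[0] sub(0x5c,0x44) = 0x18
[1] sub(0x2c,0xdb) = 0x51
[2] sub(0x07,0x5f) = 0xa8
[3] sub(0x39,0x64) = 0xd5
[4] sub(0x13,0xd1) = 0x42
[5] sub(0x58,0xf8) = 0x60
[6] sub(0x37,0x31) = 0x06
[7] sub(0x4f,0x70) = 0xdf
[8] sub(0x65,0x07) = 0x5e
[9] sub(0x9c,0xc7) = 0xd5
[10] sub(0x67,0x0e) = 0x59
[11] sub(0x6d,0xe2) = 0x8b
[12] sub(0x89,0x16) = 0x73
[13] sub(0xf8,0x5a) = 0x9e
[14] sub(0x80,0x21) = 0x5f
[15] sub(0xc3,0x9f) = 0x24

vd = [24, 81, 168, 213, 66, 96, 6, 223, 94, 213, 89, 139, 115, 158, 95, 36]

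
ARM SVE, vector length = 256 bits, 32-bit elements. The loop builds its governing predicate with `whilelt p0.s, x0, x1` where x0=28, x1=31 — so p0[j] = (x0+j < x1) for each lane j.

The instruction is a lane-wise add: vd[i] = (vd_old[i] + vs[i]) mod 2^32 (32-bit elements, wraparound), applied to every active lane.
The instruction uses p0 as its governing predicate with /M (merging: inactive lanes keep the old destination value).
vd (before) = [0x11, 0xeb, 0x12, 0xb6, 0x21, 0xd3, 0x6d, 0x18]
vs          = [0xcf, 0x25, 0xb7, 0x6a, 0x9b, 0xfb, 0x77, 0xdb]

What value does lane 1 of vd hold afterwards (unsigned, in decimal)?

vd[1] = 272

256-bit reg / 32-bit elem → 8 lanes
p0[j] = (28+j < 31); true for j=0..2 → 3 lanes set
[0] add(0x11,0xcf) = 0xe0
[1] add(0xeb,0x25) = 0x110
[2] add(0x12,0xb7) = 0xc9
[3] tail/keep = 0xb6
[4] tail/keep = 0x21
[5] tail/keep = 0xd3
[6] tail/keep = 0x6d
[7] tail/keep = 0x18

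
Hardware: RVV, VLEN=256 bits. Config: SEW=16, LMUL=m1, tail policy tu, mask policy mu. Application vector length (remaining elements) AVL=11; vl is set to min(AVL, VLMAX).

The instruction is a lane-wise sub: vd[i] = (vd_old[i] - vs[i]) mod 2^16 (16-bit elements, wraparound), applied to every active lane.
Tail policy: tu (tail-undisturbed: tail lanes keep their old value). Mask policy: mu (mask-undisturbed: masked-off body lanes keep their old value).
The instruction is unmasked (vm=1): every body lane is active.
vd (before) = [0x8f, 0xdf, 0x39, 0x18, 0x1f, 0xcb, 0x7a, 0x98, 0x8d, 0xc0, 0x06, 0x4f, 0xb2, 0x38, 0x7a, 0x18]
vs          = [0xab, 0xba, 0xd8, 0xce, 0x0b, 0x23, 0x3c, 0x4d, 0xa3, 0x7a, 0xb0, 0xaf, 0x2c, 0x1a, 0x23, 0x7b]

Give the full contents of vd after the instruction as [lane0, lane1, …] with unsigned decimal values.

vd = [65508, 37, 65377, 65354, 20, 168, 62, 75, 65514, 70, 65366, 79, 178, 56, 122, 24]

VLMAX = VLEN×LMUL/SEW = 256×1/16 = 16
vl = min(AVL, VLMAX) = min(11, 16) = 11
lane  0: sub(0x8f,0xab) ⇒ 0xffe4
lane  1: sub(0xdf,0xba) ⇒ 0x25
lane  2: sub(0x39,0xd8) ⇒ 0xff61
lane  3: sub(0x18,0xce) ⇒ 0xff4a
lane  4: sub(0x1f,0x0b) ⇒ 0x14
lane  5: sub(0xcb,0x23) ⇒ 0xa8
lane  6: sub(0x7a,0x3c) ⇒ 0x3e
lane  7: sub(0x98,0x4d) ⇒ 0x4b
lane  8: sub(0x8d,0xa3) ⇒ 0xffea
lane  9: sub(0xc0,0x7a) ⇒ 0x46
lane 10: sub(0x06,0xb0) ⇒ 0xff56
lane 11: tail/keep ⇒ 0x4f
lane 12: tail/keep ⇒ 0xb2
lane 13: tail/keep ⇒ 0x38
lane 14: tail/keep ⇒ 0x7a
lane 15: tail/keep ⇒ 0x18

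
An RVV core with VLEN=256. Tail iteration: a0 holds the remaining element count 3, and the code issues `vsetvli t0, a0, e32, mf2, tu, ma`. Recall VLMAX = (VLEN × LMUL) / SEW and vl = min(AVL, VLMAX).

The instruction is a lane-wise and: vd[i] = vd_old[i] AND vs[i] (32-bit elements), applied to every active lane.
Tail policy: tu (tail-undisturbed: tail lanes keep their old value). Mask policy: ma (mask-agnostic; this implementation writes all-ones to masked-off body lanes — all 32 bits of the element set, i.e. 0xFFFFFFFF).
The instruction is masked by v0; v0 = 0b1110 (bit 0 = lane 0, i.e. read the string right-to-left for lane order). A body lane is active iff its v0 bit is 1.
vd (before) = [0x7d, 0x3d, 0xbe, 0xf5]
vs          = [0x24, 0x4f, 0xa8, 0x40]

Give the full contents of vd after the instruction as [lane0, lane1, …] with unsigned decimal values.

lanes per group: 256·1/2/32 = 4
AVL=3 ≤ VLMAX=4, so vl = 3
lane  0: mask-off/ones ⇒ 0xffffffff
lane  1: and(0x3d,0x4f) ⇒ 0x0d
lane  2: and(0xbe,0xa8) ⇒ 0xa8
lane  3: tail/keep ⇒ 0xf5

vd = [4294967295, 13, 168, 245]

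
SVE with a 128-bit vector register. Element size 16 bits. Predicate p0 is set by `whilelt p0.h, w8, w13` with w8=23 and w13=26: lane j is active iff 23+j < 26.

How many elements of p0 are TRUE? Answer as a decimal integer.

vl = 3

lane count: 128 div 16 = 8
active while 23+j < 26, i.e. j ∈ [0,3) capped at 8 ⇒ 3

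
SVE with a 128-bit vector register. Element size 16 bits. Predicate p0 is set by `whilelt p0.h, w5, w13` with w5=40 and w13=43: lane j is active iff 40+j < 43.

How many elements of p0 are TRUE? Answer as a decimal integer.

128-bit reg / 16-bit elem → 8 lanes
p0[j] = (40+j < 43); true for j=0..2 → 3 lanes set

vl = 3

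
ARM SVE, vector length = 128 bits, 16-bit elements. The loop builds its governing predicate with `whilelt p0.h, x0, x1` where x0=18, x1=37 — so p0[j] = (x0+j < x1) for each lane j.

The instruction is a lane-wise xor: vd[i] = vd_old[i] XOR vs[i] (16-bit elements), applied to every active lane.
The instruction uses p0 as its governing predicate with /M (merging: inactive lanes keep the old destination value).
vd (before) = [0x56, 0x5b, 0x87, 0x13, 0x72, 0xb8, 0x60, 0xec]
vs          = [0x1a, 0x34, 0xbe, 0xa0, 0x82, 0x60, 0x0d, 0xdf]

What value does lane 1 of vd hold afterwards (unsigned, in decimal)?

128-bit reg / 16-bit elem → 8 lanes
active while 18+j < 37, i.e. j ∈ [0,19) capped at 8 ⇒ 8
  i=0: xor(0x56,0x1a) → 76
  i=1: xor(0x5b,0x34) → 111
  i=2: xor(0x87,0xbe) → 57
  i=3: xor(0x13,0xa0) → 179
  i=4: xor(0x72,0x82) → 240
  i=5: xor(0xb8,0x60) → 216
  i=6: xor(0x60,0x0d) → 109
  i=7: xor(0xec,0xdf) → 51

vd[1] = 111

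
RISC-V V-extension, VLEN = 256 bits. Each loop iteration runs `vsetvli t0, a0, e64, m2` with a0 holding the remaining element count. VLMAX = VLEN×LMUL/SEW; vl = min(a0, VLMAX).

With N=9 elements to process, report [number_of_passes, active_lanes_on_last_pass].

VLMAX = (256 × 2) / 64 = 8 lanes
N=9: ⌈9/8⌉ = 2 iters; last vl = 9 − 1×8 = 1

[iterations, last_vl] = [2, 1]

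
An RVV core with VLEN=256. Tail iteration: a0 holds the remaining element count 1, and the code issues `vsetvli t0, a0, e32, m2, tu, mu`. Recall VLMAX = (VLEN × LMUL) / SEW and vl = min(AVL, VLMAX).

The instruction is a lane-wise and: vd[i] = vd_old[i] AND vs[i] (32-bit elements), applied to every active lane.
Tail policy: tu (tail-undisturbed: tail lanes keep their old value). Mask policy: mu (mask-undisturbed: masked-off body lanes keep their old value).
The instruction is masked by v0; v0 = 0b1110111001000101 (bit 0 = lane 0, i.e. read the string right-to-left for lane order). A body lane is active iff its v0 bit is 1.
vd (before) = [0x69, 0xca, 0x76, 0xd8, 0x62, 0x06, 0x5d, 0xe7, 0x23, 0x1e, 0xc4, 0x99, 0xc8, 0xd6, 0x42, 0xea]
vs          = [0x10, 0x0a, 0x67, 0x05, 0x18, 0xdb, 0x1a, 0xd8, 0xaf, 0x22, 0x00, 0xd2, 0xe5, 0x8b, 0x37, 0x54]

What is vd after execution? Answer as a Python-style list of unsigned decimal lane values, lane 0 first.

VLMAX = (256 × 2) / 32 = 16 lanes
vl = min(AVL, VLMAX) = min(1, 16) = 1
[0] and(0x69,0x10) = 0x00
[1] tail/keep = 0xca
[2] tail/keep = 0x76
[3] tail/keep = 0xd8
[4] tail/keep = 0x62
[5] tail/keep = 0x06
[6] tail/keep = 0x5d
[7] tail/keep = 0xe7
[8] tail/keep = 0x23
[9] tail/keep = 0x1e
[10] tail/keep = 0xc4
[11] tail/keep = 0x99
[12] tail/keep = 0xc8
[13] tail/keep = 0xd6
[14] tail/keep = 0x42
[15] tail/keep = 0xea

vd = [0, 202, 118, 216, 98, 6, 93, 231, 35, 30, 196, 153, 200, 214, 66, 234]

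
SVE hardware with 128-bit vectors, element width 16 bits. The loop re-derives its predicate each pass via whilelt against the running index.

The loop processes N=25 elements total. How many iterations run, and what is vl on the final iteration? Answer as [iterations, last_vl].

[iterations, last_vl] = [4, 1]

register lanes = 128/16 = 8
25 elements at 8/iter → 4 passes, remainder 1 on the last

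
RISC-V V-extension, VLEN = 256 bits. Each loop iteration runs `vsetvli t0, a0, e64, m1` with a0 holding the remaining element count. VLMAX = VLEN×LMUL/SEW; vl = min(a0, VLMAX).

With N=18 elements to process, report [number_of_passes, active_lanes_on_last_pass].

[iterations, last_vl] = [5, 2]

VLMAX = VLEN×LMUL/SEW = 256×1/64 = 4
iterations = ceil(18/4) = 5; final-pass vl = 2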